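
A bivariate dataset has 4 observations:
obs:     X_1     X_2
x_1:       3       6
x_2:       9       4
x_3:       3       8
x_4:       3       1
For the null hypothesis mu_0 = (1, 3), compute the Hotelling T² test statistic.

Step 1 — sample mean vector:
  mean(X_1) = (3 + 9 + 3 + 3) / 4 = 18/4 = 4.5
  mean(X_2) = (6 + 4 + 8 + 1) / 4 = 19/4 = 4.75
  x̄ = (4.5, 4.75),  deviation x̄ - mu_0 = (4.5, 4.75) - (1, 3) = (3.5, 1.75).

Step 2 — sample covariance matrix, S[i,j] = (1/(n-1)) · Σ_k (x_{k,i} - mean_i) · (x_{k,j} - mean_j), divisor n-1 = 3:
  S[X_1,X_1] = ((-1.5)·(-1.5) + (4.5)·(4.5) + (-1.5)·(-1.5) + (-1.5)·(-1.5)) / 3 = 27/3 = 9
  S[X_1,X_2] = ((-1.5)·(1.25) + (4.5)·(-0.75) + (-1.5)·(3.25) + (-1.5)·(-3.75)) / 3 = -4.5/3 = -1.5
  S[X_2,X_2] = ((1.25)·(1.25) + (-0.75)·(-0.75) + (3.25)·(3.25) + (-3.75)·(-3.75)) / 3 = 26.75/3 = 8.9167
  S = [[9, -1.5],
 [-1.5, 8.9167]].

Step 3 — invert S. det(S) = 9·8.9167 - (-1.5)² = 78.
  S^{-1} = (1/det) · [[d, -b], [-b, a]] = [[0.1143, 0.0192],
 [0.0192, 0.1154]].

Step 4 — quadratic form (x̄ - mu_0)^T · S^{-1} · (x̄ - mu_0):
  S^{-1} · (x̄ - mu_0) = (0.4338, 0.2692),
  (x̄ - mu_0)^T · [...] = (3.5)·(0.4338) + (1.75)·(0.2692) = 1.9893.

Step 5 — scale by n: T² = 4 · 1.9893 = 7.9573.

T² ≈ 7.9573


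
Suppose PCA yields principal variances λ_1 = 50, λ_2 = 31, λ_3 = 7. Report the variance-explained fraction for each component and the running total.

Step 1 — total variance = trace(Sigma) = Σ λ_i = 50 + 31 + 7 = 88.

Step 2 — fraction explained by component i = λ_i / Σ λ:
  PC1: 50/88 = 0.5682
  PC2: 31/88 = 0.3523
  PC3: 7/88 = 0.0795

Step 3 — cumulative fraction after k components = (λ_1 + ... + λ_k) / Σ λ:
  k = 1: 50/88 = 0.5682
  k = 2: (50 + 31)/88 = 81/88 = 0.9205
  k = 3: (50 + 31 + 7)/88 = 88/88 = 1

Summary (fraction, with percent):

explained: PC1 0.5682 (56.82%), PC2 0.3523 (35.23%), PC3 0.0795 (7.95%);  cumulative: 0.5682, 0.9205, 1


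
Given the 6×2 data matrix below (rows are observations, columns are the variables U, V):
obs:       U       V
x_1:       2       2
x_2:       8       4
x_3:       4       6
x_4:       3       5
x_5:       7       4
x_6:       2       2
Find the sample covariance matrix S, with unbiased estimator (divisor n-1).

Step 1 — column means:
  mean(U) = (2 + 8 + 4 + 3 + 7 + 2) / 6 = 26/6 = 4.3333
  mean(V) = (2 + 4 + 6 + 5 + 4 + 2) / 6 = 23/6 = 3.8333

Step 2 — sample covariance S[i,j] = (1/(n-1)) · Σ_k (x_{k,i} - mean_i) · (x_{k,j} - mean_j), with n-1 = 5.
  S[U,U] = ((-2.3333)·(-2.3333) + (3.6667)·(3.6667) + (-0.3333)·(-0.3333) + (-1.3333)·(-1.3333) + (2.6667)·(2.6667) + (-2.3333)·(-2.3333)) / 5 = 33.3333/5 = 6.6667
  S[U,V] = ((-2.3333)·(-1.8333) + (3.6667)·(0.1667) + (-0.3333)·(2.1667) + (-1.3333)·(1.1667) + (2.6667)·(0.1667) + (-2.3333)·(-1.8333)) / 5 = 7.3333/5 = 1.4667
  S[V,V] = ((-1.8333)·(-1.8333) + (0.1667)·(0.1667) + (2.1667)·(2.1667) + (1.1667)·(1.1667) + (0.1667)·(0.1667) + (-1.8333)·(-1.8333)) / 5 = 12.8333/5 = 2.5667

S is symmetric (S[j,i] = S[i,j]). Assembling:

S = [[6.6667, 1.4667],
 [1.4667, 2.5667]]


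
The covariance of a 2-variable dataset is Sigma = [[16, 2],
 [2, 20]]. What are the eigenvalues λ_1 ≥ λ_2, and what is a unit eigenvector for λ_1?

Step 1 — characteristic polynomial of 2×2 Sigma:
  det(Sigma - λI) = λ² - trace · λ + det = 0.
  trace = 16 + 20 = 36, det = 16·20 - (2)² = 316.
Step 2 — discriminant:
  Δ = trace² - 4·det = 1296 - 1264 = 32.
Step 3 — eigenvalues:
  λ = (trace ± √Δ)/2 = (36 ± 5.6569)/2,
  λ_1 = 20.8284,  λ_2 = 15.1716.

Step 4 — unit eigenvector for λ_1: solve (Sigma - λ_1 I)v = 0. First row:
  (16 - 20.8284)·v_x + (2)·v_y = 0, i.e. (-4.8284)·v_x + (2)·v_y = 0,
  so v ∝ (b, λ_1 - a) = (2, 4.8284) = u.
  ||u|| = √((2)² + (4.8284)²) = √(27.3137) ≈ 5.2263,
  v_1 = u/||u|| ≈ (0.3827, 0.9239) (||v_1|| = 1).

λ_1 = 20.8284,  λ_2 = 15.1716;  v_1 ≈ (0.3827, 0.9239)


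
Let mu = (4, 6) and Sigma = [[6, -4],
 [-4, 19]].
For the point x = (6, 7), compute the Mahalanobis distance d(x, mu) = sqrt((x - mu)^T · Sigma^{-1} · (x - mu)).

Step 1 — centre the observation: (x - mu) = (2, 1).

Step 2 — invert Sigma. det(Sigma) = 6·19 - (-4)² = 98.
  Sigma^{-1} = (1/det) · [[d, -b], [-b, a]] = [[0.1939, 0.0408],
 [0.0408, 0.0612]].

Step 3 — form the quadratic (x - mu)^T · Sigma^{-1} · (x - mu):
  Sigma^{-1} · (x - mu) = (0.4286, 0.1429).
  (x - mu)^T · [Sigma^{-1} · (x - mu)] = (2)·(0.4286) + (1)·(0.1429) = 1.

Step 4 — take square root: d = √(1) ≈ 1.

d(x, mu) = √(1) ≈ 1


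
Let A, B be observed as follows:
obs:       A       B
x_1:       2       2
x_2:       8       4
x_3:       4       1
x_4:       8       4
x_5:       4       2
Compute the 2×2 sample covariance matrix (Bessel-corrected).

Step 1 — column means:
  mean(A) = (2 + 8 + 4 + 8 + 4) / 5 = 26/5 = 5.2
  mean(B) = (2 + 4 + 1 + 4 + 2) / 5 = 13/5 = 2.6

Step 2 — sample covariance S[i,j] = (1/(n-1)) · Σ_k (x_{k,i} - mean_i) · (x_{k,j} - mean_j), with n-1 = 4.
  S[A,A] = ((-3.2)·(-3.2) + (2.8)·(2.8) + (-1.2)·(-1.2) + (2.8)·(2.8) + (-1.2)·(-1.2)) / 4 = 28.8/4 = 7.2
  S[A,B] = ((-3.2)·(-0.6) + (2.8)·(1.4) + (-1.2)·(-1.6) + (2.8)·(1.4) + (-1.2)·(-0.6)) / 4 = 12.4/4 = 3.1
  S[B,B] = ((-0.6)·(-0.6) + (1.4)·(1.4) + (-1.6)·(-1.6) + (1.4)·(1.4) + (-0.6)·(-0.6)) / 4 = 7.2/4 = 1.8

S is symmetric (S[j,i] = S[i,j]). Assembling:

S = [[7.2, 3.1],
 [3.1, 1.8]]


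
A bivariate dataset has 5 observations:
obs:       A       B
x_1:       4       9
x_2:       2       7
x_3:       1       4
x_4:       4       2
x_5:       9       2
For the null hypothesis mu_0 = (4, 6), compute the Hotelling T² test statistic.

Step 1 — sample mean vector:
  mean(A) = (4 + 2 + 1 + 4 + 9) / 5 = 20/5 = 4
  mean(B) = (9 + 7 + 4 + 2 + 2) / 5 = 24/5 = 4.8
  x̄ = (4, 4.8),  deviation x̄ - mu_0 = (4, 4.8) - (4, 6) = (0, -1.2).

Step 2 — sample covariance matrix, S[i,j] = (1/(n-1)) · Σ_k (x_{k,i} - mean_i) · (x_{k,j} - mean_j), divisor n-1 = 4:
  S[A,A] = ((0)·(0) + (-2)·(-2) + (-3)·(-3) + (0)·(0) + (5)·(5)) / 4 = 38/4 = 9.5
  S[A,B] = ((0)·(4.2) + (-2)·(2.2) + (-3)·(-0.8) + (0)·(-2.8) + (5)·(-2.8)) / 4 = -16/4 = -4
  S[B,B] = ((4.2)·(4.2) + (2.2)·(2.2) + (-0.8)·(-0.8) + (-2.8)·(-2.8) + (-2.8)·(-2.8)) / 4 = 38.8/4 = 9.7
  S = [[9.5, -4],
 [-4, 9.7]].

Step 3 — invert S. det(S) = 9.5·9.7 - (-4)² = 76.15.
  S^{-1} = (1/det) · [[d, -b], [-b, a]] = [[0.1274, 0.0525],
 [0.0525, 0.1248]].

Step 4 — quadratic form (x̄ - mu_0)^T · S^{-1} · (x̄ - mu_0):
  S^{-1} · (x̄ - mu_0) = (-0.063, -0.1497),
  (x̄ - mu_0)^T · [...] = (0)·(-0.063) + (-1.2)·(-0.1497) = 0.1796.

Step 5 — scale by n: T² = 5 · 0.1796 = 0.8982.

T² ≈ 0.8982


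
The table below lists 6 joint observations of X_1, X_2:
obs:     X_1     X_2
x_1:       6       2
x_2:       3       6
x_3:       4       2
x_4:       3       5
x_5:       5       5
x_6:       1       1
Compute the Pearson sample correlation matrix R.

Step 1 — column means:
  mean(X_1) = (6 + 3 + 4 + 3 + 5 + 1) / 6 = 22/6 = 3.6667
  mean(X_2) = (2 + 6 + 2 + 5 + 5 + 1) / 6 = 21/6 = 3.5

Step 2 — sample variances and covariances s[i,j] = (1/(n-1)) · Σ_k (x_{k,i} - mean_i) · (x_{k,j} - mean_j), with n-1 = 5:
  s[X_1,X_1] = ((2.3333)·(2.3333) + (-0.6667)·(-0.6667) + (0.3333)·(0.3333) + (-0.6667)·(-0.6667) + (1.3333)·(1.3333) + (-2.6667)·(-2.6667)) / 5 = 15.3333/5 = 3.0667
  s[X_1,X_2] = ((2.3333)·(-1.5) + (-0.6667)·(2.5) + (0.3333)·(-1.5) + (-0.6667)·(1.5) + (1.3333)·(1.5) + (-2.6667)·(-2.5)) / 5 = 2/5 = 0.4
  s[X_2,X_2] = ((-1.5)·(-1.5) + (2.5)·(2.5) + (-1.5)·(-1.5) + (1.5)·(1.5) + (1.5)·(1.5) + (-2.5)·(-2.5)) / 5 = 21.5/5 = 4.3
  Sample standard deviations s_i = √(s[i,i]):
  s(X_1) = √(3.0667) = 1.7512
  s(X_2) = √(4.3) = 2.0736

Step 3 — r_{ij} = s_{ij} / (s_i · s_j):
  r[X_1,X_1] = 1 (diagonal).
  r[X_1,X_2] = 0.4 / (1.7512 · 2.0736) = 0.4 / 3.6313 = 0.1102
  r[X_2,X_2] = 1 (diagonal).

R is symmetric with unit diagonal. Assembling:

R = [[1, 0.1102],
 [0.1102, 1]]


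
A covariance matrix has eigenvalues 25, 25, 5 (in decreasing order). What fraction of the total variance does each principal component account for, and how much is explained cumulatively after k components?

Step 1 — total variance = trace(Sigma) = Σ λ_i = 25 + 25 + 5 = 55.

Step 2 — fraction explained by component i = λ_i / Σ λ:
  PC1: 25/55 = 0.4545
  PC2: 25/55 = 0.4545
  PC3: 5/55 = 0.0909

Step 3 — cumulative fraction after k components = (λ_1 + ... + λ_k) / Σ λ:
  k = 1: 25/55 = 0.4545
  k = 2: (25 + 25)/55 = 50/55 = 0.9091
  k = 3: (25 + 25 + 5)/55 = 55/55 = 1

Summary (fraction, with percent):

explained: PC1 0.4545 (45.45%), PC2 0.4545 (45.45%), PC3 0.0909 (9.09%);  cumulative: 0.4545, 0.9091, 1


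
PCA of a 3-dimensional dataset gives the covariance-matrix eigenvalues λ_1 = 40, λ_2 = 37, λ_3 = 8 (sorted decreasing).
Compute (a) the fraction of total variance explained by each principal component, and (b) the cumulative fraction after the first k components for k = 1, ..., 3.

Step 1 — total variance = trace(Sigma) = Σ λ_i = 40 + 37 + 8 = 85.

Step 2 — fraction explained by component i = λ_i / Σ λ:
  PC1: 40/85 = 0.4706
  PC2: 37/85 = 0.4353
  PC3: 8/85 = 0.0941

Step 3 — cumulative fraction after k components = (λ_1 + ... + λ_k) / Σ λ:
  k = 1: 40/85 = 0.4706
  k = 2: (40 + 37)/85 = 77/85 = 0.9059
  k = 3: (40 + 37 + 8)/85 = 85/85 = 1

Summary (fraction, with percent):

explained: PC1 0.4706 (47.06%), PC2 0.4353 (43.53%), PC3 0.0941 (9.41%);  cumulative: 0.4706, 0.9059, 1


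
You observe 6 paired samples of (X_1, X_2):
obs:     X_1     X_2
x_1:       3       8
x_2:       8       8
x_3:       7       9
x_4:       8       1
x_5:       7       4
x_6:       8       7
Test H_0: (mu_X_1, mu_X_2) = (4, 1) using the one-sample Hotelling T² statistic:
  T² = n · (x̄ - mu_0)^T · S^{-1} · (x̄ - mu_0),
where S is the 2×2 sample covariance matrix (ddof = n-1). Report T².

Step 1 — sample mean vector:
  mean(X_1) = (3 + 8 + 7 + 8 + 7 + 8) / 6 = 41/6 = 6.8333
  mean(X_2) = (8 + 8 + 9 + 1 + 4 + 7) / 6 = 37/6 = 6.1667
  x̄ = (6.8333, 6.1667),  deviation x̄ - mu_0 = (6.8333, 6.1667) - (4, 1) = (2.8333, 5.1667).

Step 2 — sample covariance matrix, S[i,j] = (1/(n-1)) · Σ_k (x_{k,i} - mean_i) · (x_{k,j} - mean_j), divisor n-1 = 5:
  S[X_1,X_1] = ((-3.8333)·(-3.8333) + (1.1667)·(1.1667) + (0.1667)·(0.1667) + (1.1667)·(1.1667) + (0.1667)·(0.1667) + (1.1667)·(1.1667)) / 5 = 18.8333/5 = 3.7667
  S[X_1,X_2] = ((-3.8333)·(1.8333) + (1.1667)·(1.8333) + (0.1667)·(2.8333) + (1.1667)·(-5.1667) + (0.1667)·(-2.1667) + (1.1667)·(0.8333)) / 5 = -9.8333/5 = -1.9667
  S[X_2,X_2] = ((1.8333)·(1.8333) + (1.8333)·(1.8333) + (2.8333)·(2.8333) + (-5.1667)·(-5.1667) + (-2.1667)·(-2.1667) + (0.8333)·(0.8333)) / 5 = 46.8333/5 = 9.3667
  S = [[3.7667, -1.9667],
 [-1.9667, 9.3667]].

Step 3 — invert S. det(S) = 3.7667·9.3667 - (-1.9667)² = 31.4133.
  S^{-1} = (1/det) · [[d, -b], [-b, a]] = [[0.2982, 0.0626],
 [0.0626, 0.1199]].

Step 4 — quadratic form (x̄ - mu_0)^T · S^{-1} · (x̄ - mu_0):
  S^{-1} · (x̄ - mu_0) = (1.1683, 0.7969),
  (x̄ - mu_0)^T · [...] = (2.8333)·(1.1683) + (5.1667)·(0.7969) = 7.4275.

Step 5 — scale by n: T² = 6 · 7.4275 = 44.5649.

T² ≈ 44.5649


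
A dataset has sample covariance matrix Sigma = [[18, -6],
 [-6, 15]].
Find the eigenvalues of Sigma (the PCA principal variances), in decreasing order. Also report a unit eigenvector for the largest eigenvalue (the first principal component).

Step 1 — characteristic polynomial of 2×2 Sigma:
  det(Sigma - λI) = λ² - trace · λ + det = 0.
  trace = 18 + 15 = 33, det = 18·15 - (-6)² = 234.
Step 2 — discriminant:
  Δ = trace² - 4·det = 1089 - 936 = 153.
Step 3 — eigenvalues:
  λ = (trace ± √Δ)/2 = (33 ± 12.3693)/2,
  λ_1 = 22.6847,  λ_2 = 10.3153.

Step 4 — unit eigenvector for λ_1: solve (Sigma - λ_1 I)v = 0. First row:
  (18 - 22.6847)·v_x + (-6)·v_y = 0, i.e. (-4.6847)·v_x + (-6)·v_y = 0,
  so v ∝ (b, λ_1 - a) = (-6, 4.6847); multiply by -1 so the first entry is positive: u = (6, -4.6847).
  ||u|| = √((6)² + (-4.6847)²) = √(57.946) ≈ 7.6122,
  v_1 = u/||u|| ≈ (0.7882, -0.6154) (||v_1|| = 1).

λ_1 = 22.6847,  λ_2 = 10.3153;  v_1 ≈ (0.7882, -0.6154)


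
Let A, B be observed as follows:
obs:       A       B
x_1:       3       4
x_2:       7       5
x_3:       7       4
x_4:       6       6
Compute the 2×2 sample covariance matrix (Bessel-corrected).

Step 1 — column means:
  mean(A) = (3 + 7 + 7 + 6) / 4 = 23/4 = 5.75
  mean(B) = (4 + 5 + 4 + 6) / 4 = 19/4 = 4.75

Step 2 — sample covariance S[i,j] = (1/(n-1)) · Σ_k (x_{k,i} - mean_i) · (x_{k,j} - mean_j), with n-1 = 3.
  S[A,A] = ((-2.75)·(-2.75) + (1.25)·(1.25) + (1.25)·(1.25) + (0.25)·(0.25)) / 3 = 10.75/3 = 3.5833
  S[A,B] = ((-2.75)·(-0.75) + (1.25)·(0.25) + (1.25)·(-0.75) + (0.25)·(1.25)) / 3 = 1.75/3 = 0.5833
  S[B,B] = ((-0.75)·(-0.75) + (0.25)·(0.25) + (-0.75)·(-0.75) + (1.25)·(1.25)) / 3 = 2.75/3 = 0.9167

S is symmetric (S[j,i] = S[i,j]). Assembling:

S = [[3.5833, 0.5833],
 [0.5833, 0.9167]]


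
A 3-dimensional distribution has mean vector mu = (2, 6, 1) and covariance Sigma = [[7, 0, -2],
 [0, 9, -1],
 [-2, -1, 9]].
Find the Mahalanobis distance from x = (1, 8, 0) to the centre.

Step 1 — centre the observation: (x - mu) = (-1, 2, -1).

Step 2 — invert Sigma (cofactor / det for 3×3, or solve directly):
  Sigma^{-1} = [[0.1527, 0.0038, 0.0344],
 [0.0038, 0.1126, 0.0134],
 [0.0344, 0.0134, 0.1202]].

Step 3 — form the quadratic (x - mu)^T · Sigma^{-1} · (x - mu):
  Sigma^{-1} · (x - mu) = (-0.1794, 0.208, -0.1279).
  (x - mu)^T · [Sigma^{-1} · (x - mu)] = (-1)·(-0.1794) + (2)·(0.208) + (-1)·(-0.1279) = 0.7233.

Step 4 — take square root: d = √(0.7233) ≈ 0.8505.

d(x, mu) = √(0.7233) ≈ 0.8505


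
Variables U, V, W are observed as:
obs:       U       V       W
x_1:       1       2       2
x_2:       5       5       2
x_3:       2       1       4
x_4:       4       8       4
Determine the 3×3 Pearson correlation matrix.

Step 1 — column means:
  mean(U) = (1 + 5 + 2 + 4) / 4 = 12/4 = 3
  mean(V) = (2 + 5 + 1 + 8) / 4 = 16/4 = 4
  mean(W) = (2 + 2 + 4 + 4) / 4 = 12/4 = 3

Step 2 — sample variances and covariances s[i,j] = (1/(n-1)) · Σ_k (x_{k,i} - mean_i) · (x_{k,j} - mean_j), with n-1 = 3:
  s[U,U] = ((-2)·(-2) + (2)·(2) + (-1)·(-1) + (1)·(1)) / 3 = 10/3 = 3.3333
  s[U,V] = ((-2)·(-2) + (2)·(1) + (-1)·(-3) + (1)·(4)) / 3 = 13/3 = 4.3333
  s[U,W] = ((-2)·(-1) + (2)·(-1) + (-1)·(1) + (1)·(1)) / 3 = 0/3 = 0
  s[V,V] = ((-2)·(-2) + (1)·(1) + (-3)·(-3) + (4)·(4)) / 3 = 30/3 = 10
  s[V,W] = ((-2)·(-1) + (1)·(-1) + (-3)·(1) + (4)·(1)) / 3 = 2/3 = 0.6667
  s[W,W] = ((-1)·(-1) + (-1)·(-1) + (1)·(1) + (1)·(1)) / 3 = 4/3 = 1.3333
  Sample standard deviations s_i = √(s[i,i]):
  s(U) = √(3.3333) = 1.8257
  s(V) = √(10) = 3.1623
  s(W) = √(1.3333) = 1.1547

Step 3 — r_{ij} = s_{ij} / (s_i · s_j):
  r[U,U] = 1 (diagonal).
  r[U,V] = 4.3333 / (1.8257 · 3.1623) = 4.3333 / 5.7735 = 0.7506
  r[U,W] = 0 / (1.8257 · 1.1547) = 0 / 2.1082 = 0
  r[V,V] = 1 (diagonal).
  r[V,W] = 0.6667 / (3.1623 · 1.1547) = 0.6667 / 3.6515 = 0.1826
  r[W,W] = 1 (diagonal).

R is symmetric with unit diagonal. Assembling:

R = [[1, 0.7506, 0],
 [0.7506, 1, 0.1826],
 [0, 0.1826, 1]]


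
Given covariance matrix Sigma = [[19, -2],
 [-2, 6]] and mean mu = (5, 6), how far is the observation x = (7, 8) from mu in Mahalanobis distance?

Step 1 — centre the observation: (x - mu) = (2, 2).

Step 2 — invert Sigma. det(Sigma) = 19·6 - (-2)² = 110.
  Sigma^{-1} = (1/det) · [[d, -b], [-b, a]] = [[0.0545, 0.0182],
 [0.0182, 0.1727]].

Step 3 — form the quadratic (x - mu)^T · Sigma^{-1} · (x - mu):
  Sigma^{-1} · (x - mu) = (0.1455, 0.3818).
  (x - mu)^T · [Sigma^{-1} · (x - mu)] = (2)·(0.1455) + (2)·(0.3818) = 1.0545.

Step 4 — take square root: d = √(1.0545) ≈ 1.0269.

d(x, mu) = √(1.0545) ≈ 1.0269


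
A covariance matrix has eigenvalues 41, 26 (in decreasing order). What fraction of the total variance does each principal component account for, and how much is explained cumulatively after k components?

Step 1 — total variance = trace(Sigma) = Σ λ_i = 41 + 26 = 67.

Step 2 — fraction explained by component i = λ_i / Σ λ:
  PC1: 41/67 = 0.6119
  PC2: 26/67 = 0.3881

Step 3 — cumulative fraction after k components = (λ_1 + ... + λ_k) / Σ λ:
  k = 1: 41/67 = 0.6119
  k = 2: (41 + 26)/67 = 67/67 = 1

Summary (fraction, with percent):

explained: PC1 0.6119 (61.19%), PC2 0.3881 (38.81%);  cumulative: 0.6119, 1


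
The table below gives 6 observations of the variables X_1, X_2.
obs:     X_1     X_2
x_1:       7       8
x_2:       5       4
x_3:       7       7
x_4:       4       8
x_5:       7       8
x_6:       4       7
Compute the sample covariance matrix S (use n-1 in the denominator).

Step 1 — column means:
  mean(X_1) = (7 + 5 + 7 + 4 + 7 + 4) / 6 = 34/6 = 5.6667
  mean(X_2) = (8 + 4 + 7 + 8 + 8 + 7) / 6 = 42/6 = 7

Step 2 — sample covariance S[i,j] = (1/(n-1)) · Σ_k (x_{k,i} - mean_i) · (x_{k,j} - mean_j), with n-1 = 5.
  S[X_1,X_1] = ((1.3333)·(1.3333) + (-0.6667)·(-0.6667) + (1.3333)·(1.3333) + (-1.6667)·(-1.6667) + (1.3333)·(1.3333) + (-1.6667)·(-1.6667)) / 5 = 11.3333/5 = 2.2667
  S[X_1,X_2] = ((1.3333)·(1) + (-0.6667)·(-3) + (1.3333)·(0) + (-1.6667)·(1) + (1.3333)·(1) + (-1.6667)·(0)) / 5 = 3/5 = 0.6
  S[X_2,X_2] = ((1)·(1) + (-3)·(-3) + (0)·(0) + (1)·(1) + (1)·(1) + (0)·(0)) / 5 = 12/5 = 2.4

S is symmetric (S[j,i] = S[i,j]). Assembling:

S = [[2.2667, 0.6],
 [0.6, 2.4]]


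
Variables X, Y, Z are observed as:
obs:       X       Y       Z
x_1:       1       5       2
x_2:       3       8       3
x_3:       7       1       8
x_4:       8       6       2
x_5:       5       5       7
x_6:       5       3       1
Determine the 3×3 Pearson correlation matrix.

Step 1 — column means:
  mean(X) = (1 + 3 + 7 + 8 + 5 + 5) / 6 = 29/6 = 4.8333
  mean(Y) = (5 + 8 + 1 + 6 + 5 + 3) / 6 = 28/6 = 4.6667
  mean(Z) = (2 + 3 + 8 + 2 + 7 + 1) / 6 = 23/6 = 3.8333

Step 2 — sample variances and covariances s[i,j] = (1/(n-1)) · Σ_k (x_{k,i} - mean_i) · (x_{k,j} - mean_j), with n-1 = 5:
  s[X,X] = ((-3.8333)·(-3.8333) + (-1.8333)·(-1.8333) + (2.1667)·(2.1667) + (3.1667)·(3.1667) + (0.1667)·(0.1667) + (0.1667)·(0.1667)) / 5 = 32.8333/5 = 6.5667
  s[X,Y] = ((-3.8333)·(0.3333) + (-1.8333)·(3.3333) + (2.1667)·(-3.6667) + (3.1667)·(1.3333) + (0.1667)·(0.3333) + (0.1667)·(-1.6667)) / 5 = -11.3333/5 = -2.2667
  s[X,Z] = ((-3.8333)·(-1.8333) + (-1.8333)·(-0.8333) + (2.1667)·(4.1667) + (3.1667)·(-1.8333) + (0.1667)·(3.1667) + (0.1667)·(-2.8333)) / 5 = 11.8333/5 = 2.3667
  s[Y,Y] = ((0.3333)·(0.3333) + (3.3333)·(3.3333) + (-3.6667)·(-3.6667) + (1.3333)·(1.3333) + (0.3333)·(0.3333) + (-1.6667)·(-1.6667)) / 5 = 29.3333/5 = 5.8667
  s[Y,Z] = ((0.3333)·(-1.8333) + (3.3333)·(-0.8333) + (-3.6667)·(4.1667) + (1.3333)·(-1.8333) + (0.3333)·(3.1667) + (-1.6667)·(-2.8333)) / 5 = -15.3333/5 = -3.0667
  s[Z,Z] = ((-1.8333)·(-1.8333) + (-0.8333)·(-0.8333) + (4.1667)·(4.1667) + (-1.8333)·(-1.8333) + (3.1667)·(3.1667) + (-2.8333)·(-2.8333)) / 5 = 42.8333/5 = 8.5667
  Sample standard deviations s_i = √(s[i,i]):
  s(X) = √(6.5667) = 2.5626
  s(Y) = √(5.8667) = 2.4221
  s(Z) = √(8.5667) = 2.9269

Step 3 — r_{ij} = s_{ij} / (s_i · s_j):
  r[X,X] = 1 (diagonal).
  r[X,Y] = -2.2667 / (2.5626 · 2.4221) = -2.2667 / 6.2068 = -0.3652
  r[X,Z] = 2.3667 / (2.5626 · 2.9269) = 2.3667 / 7.5003 = 0.3155
  r[Y,Y] = 1 (diagonal).
  r[Y,Z] = -3.0667 / (2.4221 · 2.9269) = -3.0667 / 7.0893 = -0.4326
  r[Z,Z] = 1 (diagonal).

R is symmetric with unit diagonal. Assembling:

R = [[1, -0.3652, 0.3155],
 [-0.3652, 1, -0.4326],
 [0.3155, -0.4326, 1]]


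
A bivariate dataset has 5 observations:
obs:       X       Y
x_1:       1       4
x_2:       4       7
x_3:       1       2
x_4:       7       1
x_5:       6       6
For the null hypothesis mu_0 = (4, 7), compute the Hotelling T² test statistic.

Step 1 — sample mean vector:
  mean(X) = (1 + 4 + 1 + 7 + 6) / 5 = 19/5 = 3.8
  mean(Y) = (4 + 7 + 2 + 1 + 6) / 5 = 20/5 = 4
  x̄ = (3.8, 4),  deviation x̄ - mu_0 = (3.8, 4) - (4, 7) = (-0.2, -3).

Step 2 — sample covariance matrix, S[i,j] = (1/(n-1)) · Σ_k (x_{k,i} - mean_i) · (x_{k,j} - mean_j), divisor n-1 = 4:
  S[X,X] = ((-2.8)·(-2.8) + (0.2)·(0.2) + (-2.8)·(-2.8) + (3.2)·(3.2) + (2.2)·(2.2)) / 4 = 30.8/4 = 7.7
  S[X,Y] = ((-2.8)·(0) + (0.2)·(3) + (-2.8)·(-2) + (3.2)·(-3) + (2.2)·(2)) / 4 = 1/4 = 0.25
  S[Y,Y] = ((0)·(0) + (3)·(3) + (-2)·(-2) + (-3)·(-3) + (2)·(2)) / 4 = 26/4 = 6.5
  S = [[7.7, 0.25],
 [0.25, 6.5]].

Step 3 — invert S. det(S) = 7.7·6.5 - (0.25)² = 49.9875.
  S^{-1} = (1/det) · [[d, -b], [-b, a]] = [[0.13, -0.005],
 [-0.005, 0.154]].

Step 4 — quadratic form (x̄ - mu_0)^T · S^{-1} · (x̄ - mu_0):
  S^{-1} · (x̄ - mu_0) = (-0.011, -0.4611),
  (x̄ - mu_0)^T · [...] = (-0.2)·(-0.011) + (-3)·(-0.4611) = 1.3855.

Step 5 — scale by n: T² = 5 · 1.3855 = 6.9277.

T² ≈ 6.9277


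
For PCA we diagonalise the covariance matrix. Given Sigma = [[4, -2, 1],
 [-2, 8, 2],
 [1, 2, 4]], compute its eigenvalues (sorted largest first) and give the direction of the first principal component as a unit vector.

Step 1 — characteristic polynomial p(λ) = det(λI - Sigma) = λ³ - tr·λ² + c_1·λ - det, where tr = trace, c_1 = sum of the principal 2×2 minors, det = det(Sigma):
  tr = 4 + 8 + 4 = 16,
  c_1 = (4·8 - (-2)²) + (4·4 - (1)²) + (8·4 - (2)²) = 28 + 15 + 28 = 71,
  det = 4·(8·4 - (2)²) - (-2)·((-2)·4 - (2)·(1)) + (1)·((-2)·(2) - 8·(1)) = 4·(28) - (-2)·(-10) + (1)·(-12) = 80.
  So p(λ) = λ³ - 16λ² + 71λ - 80.
Step 2 — look for an integer root (rational root theorem: any rational root is an integer divisor of 80). Testing λ = 5:
  p(5) = 125 - 400 + 355 - 80 = 0  ✓
  Dividing out (λ - 5): p(λ) = (λ - 5)(λ² - 11λ + 16).
Step 3 — remaining eigenvalues from the quadratic λ² - 11λ + 16 = 0:
  Δ = 11² - 4·16 = 121 - 64 = 57,  λ = (11 ± √57)/2 = (11 ± 7.5498)/2 ≈ 9.2749 or 1.7251.
  Sorted: λ_1 = 9.2749,  λ_2 = 5,  λ_3 = 1.7251  (check: sum = 16 = tr ✓).

Step 4 — unit eigenvector for λ_1 ≈ 9.2749: v spans the null space of (Sigma - λ_1 I), whose rows are
  r_1 = (-5.2749, -2, 1),  r_2 = (-2, -1.2749, 2),  r_3 = (1, 2, -5.2749).
  v is orthogonal to every row, so take v ∝ r_1 × r_2 = ((-2)·(2) - (1)·(-1.2749), (1)·(-2) - (-5.2749)·(2), (-5.2749)·(-1.2749) - (-2)·(-2)) ≈ (-2.7251, 8.5498, 2.7251).
  Rescale (multiply by -1 so the first nonzero entry is positive): u = (2.7251, -8.5498, -2.7251).
  ||u|| = √((2.7251)² + (-8.5498)² + (-2.7251)²) = √(87.9518) ≈ 9.3783,  v_1 = u/||u|| ≈ (0.2906, -0.9117, -0.2906) (||v_1|| = 1).

λ_1 = 9.2749,  λ_2 = 5,  λ_3 = 1.7251;  v_1 ≈ (0.2906, -0.9117, -0.2906)


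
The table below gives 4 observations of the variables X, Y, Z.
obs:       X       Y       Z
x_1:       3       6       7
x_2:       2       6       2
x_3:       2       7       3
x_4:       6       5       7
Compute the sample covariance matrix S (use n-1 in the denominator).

Step 1 — column means:
  mean(X) = (3 + 2 + 2 + 6) / 4 = 13/4 = 3.25
  mean(Y) = (6 + 6 + 7 + 5) / 4 = 24/4 = 6
  mean(Z) = (7 + 2 + 3 + 7) / 4 = 19/4 = 4.75

Step 2 — sample covariance S[i,j] = (1/(n-1)) · Σ_k (x_{k,i} - mean_i) · (x_{k,j} - mean_j), with n-1 = 3.
  S[X,X] = ((-0.25)·(-0.25) + (-1.25)·(-1.25) + (-1.25)·(-1.25) + (2.75)·(2.75)) / 3 = 10.75/3 = 3.5833
  S[X,Y] = ((-0.25)·(0) + (-1.25)·(0) + (-1.25)·(1) + (2.75)·(-1)) / 3 = -4/3 = -1.3333
  S[X,Z] = ((-0.25)·(2.25) + (-1.25)·(-2.75) + (-1.25)·(-1.75) + (2.75)·(2.25)) / 3 = 11.25/3 = 3.75
  S[Y,Y] = ((0)·(0) + (0)·(0) + (1)·(1) + (-1)·(-1)) / 3 = 2/3 = 0.6667
  S[Y,Z] = ((0)·(2.25) + (0)·(-2.75) + (1)·(-1.75) + (-1)·(2.25)) / 3 = -4/3 = -1.3333
  S[Z,Z] = ((2.25)·(2.25) + (-2.75)·(-2.75) + (-1.75)·(-1.75) + (2.25)·(2.25)) / 3 = 20.75/3 = 6.9167

S is symmetric (S[j,i] = S[i,j]). Assembling:

S = [[3.5833, -1.3333, 3.75],
 [-1.3333, 0.6667, -1.3333],
 [3.75, -1.3333, 6.9167]]


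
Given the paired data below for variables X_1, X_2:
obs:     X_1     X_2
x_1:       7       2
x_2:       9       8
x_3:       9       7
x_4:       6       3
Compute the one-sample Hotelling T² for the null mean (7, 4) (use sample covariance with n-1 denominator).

Step 1 — sample mean vector:
  mean(X_1) = (7 + 9 + 9 + 6) / 4 = 31/4 = 7.75
  mean(X_2) = (2 + 8 + 7 + 3) / 4 = 20/4 = 5
  x̄ = (7.75, 5),  deviation x̄ - mu_0 = (7.75, 5) - (7, 4) = (0.75, 1).

Step 2 — sample covariance matrix, S[i,j] = (1/(n-1)) · Σ_k (x_{k,i} - mean_i) · (x_{k,j} - mean_j), divisor n-1 = 3:
  S[X_1,X_1] = ((-0.75)·(-0.75) + (1.25)·(1.25) + (1.25)·(1.25) + (-1.75)·(-1.75)) / 3 = 6.75/3 = 2.25
  S[X_1,X_2] = ((-0.75)·(-3) + (1.25)·(3) + (1.25)·(2) + (-1.75)·(-2)) / 3 = 12/3 = 4
  S[X_2,X_2] = ((-3)·(-3) + (3)·(3) + (2)·(2) + (-2)·(-2)) / 3 = 26/3 = 8.6667
  S = [[2.25, 4],
 [4, 8.6667]].

Step 3 — invert S. det(S) = 2.25·8.6667 - (4)² = 3.5.
  S^{-1} = (1/det) · [[d, -b], [-b, a]] = [[2.4762, -1.1429],
 [-1.1429, 0.6429]].

Step 4 — quadratic form (x̄ - mu_0)^T · S^{-1} · (x̄ - mu_0):
  S^{-1} · (x̄ - mu_0) = (0.7143, -0.2143),
  (x̄ - mu_0)^T · [...] = (0.75)·(0.7143) + (1)·(-0.2143) = 0.3214.

Step 5 — scale by n: T² = 4 · 0.3214 = 1.2857.

T² ≈ 1.2857


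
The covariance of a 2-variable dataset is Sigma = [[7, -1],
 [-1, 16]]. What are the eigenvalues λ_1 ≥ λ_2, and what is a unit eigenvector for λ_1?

Step 1 — characteristic polynomial of 2×2 Sigma:
  det(Sigma - λI) = λ² - trace · λ + det = 0.
  trace = 7 + 16 = 23, det = 7·16 - (-1)² = 111.
Step 2 — discriminant:
  Δ = trace² - 4·det = 529 - 444 = 85.
Step 3 — eigenvalues:
  λ = (trace ± √Δ)/2 = (23 ± 9.2195)/2,
  λ_1 = 16.1098,  λ_2 = 6.8902.

Step 4 — unit eigenvector for λ_1: solve (Sigma - λ_1 I)v = 0. First row:
  (7 - 16.1098)·v_x + (-1)·v_y = 0, i.e. (-9.1098)·v_x + (-1)·v_y = 0,
  so v ∝ (b, λ_1 - a) = (-1, 9.1098); multiply by -1 so the first entry is positive: u = (1, -9.1098).
  ||u|| = √((1)² + (-9.1098)²) = √(83.988) ≈ 9.1645,
  v_1 = u/||u|| ≈ (0.1091, -0.994) (||v_1|| = 1).

λ_1 = 16.1098,  λ_2 = 6.8902;  v_1 ≈ (0.1091, -0.994)


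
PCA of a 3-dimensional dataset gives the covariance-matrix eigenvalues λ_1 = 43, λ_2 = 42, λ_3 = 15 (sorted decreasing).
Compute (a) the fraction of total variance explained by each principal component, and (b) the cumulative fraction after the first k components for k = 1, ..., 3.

Step 1 — total variance = trace(Sigma) = Σ λ_i = 43 + 42 + 15 = 100.

Step 2 — fraction explained by component i = λ_i / Σ λ:
  PC1: 43/100 = 0.43
  PC2: 42/100 = 0.42
  PC3: 15/100 = 0.15

Step 3 — cumulative fraction after k components = (λ_1 + ... + λ_k) / Σ λ:
  k = 1: 43/100 = 0.43
  k = 2: (43 + 42)/100 = 85/100 = 0.85
  k = 3: (43 + 42 + 15)/100 = 100/100 = 1

Summary (fraction, with percent):

explained: PC1 0.43 (43%), PC2 0.42 (42%), PC3 0.15 (15%);  cumulative: 0.43, 0.85, 1


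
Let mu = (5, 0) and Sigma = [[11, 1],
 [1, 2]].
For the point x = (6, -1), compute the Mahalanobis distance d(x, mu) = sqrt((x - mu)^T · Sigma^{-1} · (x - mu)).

Step 1 — centre the observation: (x - mu) = (1, -1).

Step 2 — invert Sigma. det(Sigma) = 11·2 - (1)² = 21.
  Sigma^{-1} = (1/det) · [[d, -b], [-b, a]] = [[0.0952, -0.0476],
 [-0.0476, 0.5238]].

Step 3 — form the quadratic (x - mu)^T · Sigma^{-1} · (x - mu):
  Sigma^{-1} · (x - mu) = (0.1429, -0.5714).
  (x - mu)^T · [Sigma^{-1} · (x - mu)] = (1)·(0.1429) + (-1)·(-0.5714) = 0.7143.

Step 4 — take square root: d = √(0.7143) ≈ 0.8452.

d(x, mu) = √(0.7143) ≈ 0.8452


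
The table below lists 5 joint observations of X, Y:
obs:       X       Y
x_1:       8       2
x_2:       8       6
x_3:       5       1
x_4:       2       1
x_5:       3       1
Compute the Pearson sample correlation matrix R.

Step 1 — column means:
  mean(X) = (8 + 8 + 5 + 2 + 3) / 5 = 26/5 = 5.2
  mean(Y) = (2 + 6 + 1 + 1 + 1) / 5 = 11/5 = 2.2

Step 2 — sample variances and covariances s[i,j] = (1/(n-1)) · Σ_k (x_{k,i} - mean_i) · (x_{k,j} - mean_j), with n-1 = 4:
  s[X,X] = ((2.8)·(2.8) + (2.8)·(2.8) + (-0.2)·(-0.2) + (-3.2)·(-3.2) + (-2.2)·(-2.2)) / 4 = 30.8/4 = 7.7
  s[X,Y] = ((2.8)·(-0.2) + (2.8)·(3.8) + (-0.2)·(-1.2) + (-3.2)·(-1.2) + (-2.2)·(-1.2)) / 4 = 16.8/4 = 4.2
  s[Y,Y] = ((-0.2)·(-0.2) + (3.8)·(3.8) + (-1.2)·(-1.2) + (-1.2)·(-1.2) + (-1.2)·(-1.2)) / 4 = 18.8/4 = 4.7
  Sample standard deviations s_i = √(s[i,i]):
  s(X) = √(7.7) = 2.7749
  s(Y) = √(4.7) = 2.1679

Step 3 — r_{ij} = s_{ij} / (s_i · s_j):
  r[X,X] = 1 (diagonal).
  r[X,Y] = 4.2 / (2.7749 · 2.1679) = 4.2 / 6.0158 = 0.6982
  r[Y,Y] = 1 (diagonal).

R is symmetric with unit diagonal. Assembling:

R = [[1, 0.6982],
 [0.6982, 1]]


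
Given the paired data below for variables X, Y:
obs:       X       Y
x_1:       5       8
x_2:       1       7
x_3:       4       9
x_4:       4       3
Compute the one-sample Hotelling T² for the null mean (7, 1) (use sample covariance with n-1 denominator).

Step 1 — sample mean vector:
  mean(X) = (5 + 1 + 4 + 4) / 4 = 14/4 = 3.5
  mean(Y) = (8 + 7 + 9 + 3) / 4 = 27/4 = 6.75
  x̄ = (3.5, 6.75),  deviation x̄ - mu_0 = (3.5, 6.75) - (7, 1) = (-3.5, 5.75).

Step 2 — sample covariance matrix, S[i,j] = (1/(n-1)) · Σ_k (x_{k,i} - mean_i) · (x_{k,j} - mean_j), divisor n-1 = 3:
  S[X,X] = ((1.5)·(1.5) + (-2.5)·(-2.5) + (0.5)·(0.5) + (0.5)·(0.5)) / 3 = 9/3 = 3
  S[X,Y] = ((1.5)·(1.25) + (-2.5)·(0.25) + (0.5)·(2.25) + (0.5)·(-3.75)) / 3 = 0.5/3 = 0.1667
  S[Y,Y] = ((1.25)·(1.25) + (0.25)·(0.25) + (2.25)·(2.25) + (-3.75)·(-3.75)) / 3 = 20.75/3 = 6.9167
  S = [[3, 0.1667],
 [0.1667, 6.9167]].

Step 3 — invert S. det(S) = 3·6.9167 - (0.1667)² = 20.7222.
  S^{-1} = (1/det) · [[d, -b], [-b, a]] = [[0.3338, -0.008],
 [-0.008, 0.1448]].

Step 4 — quadratic form (x̄ - mu_0)^T · S^{-1} · (x̄ - mu_0):
  S^{-1} · (x̄ - mu_0) = (-1.2145, 0.8606),
  (x̄ - mu_0)^T · [...] = (-3.5)·(-1.2145) + (5.75)·(0.8606) = 9.1991.

Step 5 — scale by n: T² = 4 · 9.1991 = 36.7962.

T² ≈ 36.7962


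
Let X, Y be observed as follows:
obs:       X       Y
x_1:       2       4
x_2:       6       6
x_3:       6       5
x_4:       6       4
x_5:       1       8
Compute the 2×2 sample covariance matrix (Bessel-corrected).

Step 1 — column means:
  mean(X) = (2 + 6 + 6 + 6 + 1) / 5 = 21/5 = 4.2
  mean(Y) = (4 + 6 + 5 + 4 + 8) / 5 = 27/5 = 5.4

Step 2 — sample covariance S[i,j] = (1/(n-1)) · Σ_k (x_{k,i} - mean_i) · (x_{k,j} - mean_j), with n-1 = 4.
  S[X,X] = ((-2.2)·(-2.2) + (1.8)·(1.8) + (1.8)·(1.8) + (1.8)·(1.8) + (-3.2)·(-3.2)) / 4 = 24.8/4 = 6.2
  S[X,Y] = ((-2.2)·(-1.4) + (1.8)·(0.6) + (1.8)·(-0.4) + (1.8)·(-1.4) + (-3.2)·(2.6)) / 4 = -7.4/4 = -1.85
  S[Y,Y] = ((-1.4)·(-1.4) + (0.6)·(0.6) + (-0.4)·(-0.4) + (-1.4)·(-1.4) + (2.6)·(2.6)) / 4 = 11.2/4 = 2.8

S is symmetric (S[j,i] = S[i,j]). Assembling:

S = [[6.2, -1.85],
 [-1.85, 2.8]]


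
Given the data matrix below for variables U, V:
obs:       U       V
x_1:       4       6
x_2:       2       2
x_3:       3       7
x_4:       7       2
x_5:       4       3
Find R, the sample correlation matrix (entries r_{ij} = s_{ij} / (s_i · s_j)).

Step 1 — column means:
  mean(U) = (4 + 2 + 3 + 7 + 4) / 5 = 20/5 = 4
  mean(V) = (6 + 2 + 7 + 2 + 3) / 5 = 20/5 = 4

Step 2 — sample variances and covariances s[i,j] = (1/(n-1)) · Σ_k (x_{k,i} - mean_i) · (x_{k,j} - mean_j), with n-1 = 4:
  s[U,U] = ((0)·(0) + (-2)·(-2) + (-1)·(-1) + (3)·(3) + (0)·(0)) / 4 = 14/4 = 3.5
  s[U,V] = ((0)·(2) + (-2)·(-2) + (-1)·(3) + (3)·(-2) + (0)·(-1)) / 4 = -5/4 = -1.25
  s[V,V] = ((2)·(2) + (-2)·(-2) + (3)·(3) + (-2)·(-2) + (-1)·(-1)) / 4 = 22/4 = 5.5
  Sample standard deviations s_i = √(s[i,i]):
  s(U) = √(3.5) = 1.8708
  s(V) = √(5.5) = 2.3452

Step 3 — r_{ij} = s_{ij} / (s_i · s_j):
  r[U,U] = 1 (diagonal).
  r[U,V] = -1.25 / (1.8708 · 2.3452) = -1.25 / 4.3875 = -0.2849
  r[V,V] = 1 (diagonal).

R is symmetric with unit diagonal. Assembling:

R = [[1, -0.2849],
 [-0.2849, 1]]


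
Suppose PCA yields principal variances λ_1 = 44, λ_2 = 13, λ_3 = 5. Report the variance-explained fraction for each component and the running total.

Step 1 — total variance = trace(Sigma) = Σ λ_i = 44 + 13 + 5 = 62.

Step 2 — fraction explained by component i = λ_i / Σ λ:
  PC1: 44/62 = 0.7097
  PC2: 13/62 = 0.2097
  PC3: 5/62 = 0.0806

Step 3 — cumulative fraction after k components = (λ_1 + ... + λ_k) / Σ λ:
  k = 1: 44/62 = 0.7097
  k = 2: (44 + 13)/62 = 57/62 = 0.9194
  k = 3: (44 + 13 + 5)/62 = 62/62 = 1

Summary (fraction, with percent):

explained: PC1 0.7097 (70.97%), PC2 0.2097 (20.97%), PC3 0.0806 (8.06%);  cumulative: 0.7097, 0.9194, 1


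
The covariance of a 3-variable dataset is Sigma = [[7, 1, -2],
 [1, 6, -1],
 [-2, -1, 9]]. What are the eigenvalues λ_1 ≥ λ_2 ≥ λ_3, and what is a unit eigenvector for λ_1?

Step 1 — characteristic polynomial p(λ) = det(λI - Sigma) = λ³ - tr·λ² + c_1·λ - det, where tr = trace, c_1 = sum of the principal 2×2 minors, det = det(Sigma):
  tr = 7 + 6 + 9 = 22,
  c_1 = (7·6 - (1)²) + (7·9 - (-2)²) + (6·9 - (-1)²) = 41 + 59 + 53 = 153,
  det = 7·(6·9 - (-1)²) - (1)·((1)·9 - (-1)·(-2)) + (-2)·((1)·(-1) - 6·(-2)) = 7·(53) - (1)·(7) + (-2)·(11) = 342.
  So p(λ) = λ³ - 22λ² + 153λ - 342.
Step 2 — look for an integer root (rational root theorem: any rational root is an integer divisor of 342). Testing λ = 6:
  p(6) = 216 - 792 + 918 - 342 = 0  ✓
  Dividing out (λ - 6): p(λ) = (λ - 6)(λ² - 16λ + 57).
Step 3 — remaining eigenvalues from the quadratic λ² - 16λ + 57 = 0:
  Δ = 16² - 4·57 = 256 - 228 = 28,  λ = (16 ± √28)/2 = (16 ± 5.2915)/2 ≈ 10.6458 or 5.3542.
  Sorted: λ_1 = 10.6458,  λ_2 = 6,  λ_3 = 5.3542  (check: sum = 22 = tr ✓).

Step 4 — unit eigenvector for λ_1 ≈ 10.6458: v spans the null space of (Sigma - λ_1 I), whose rows are
  r_1 = (-3.6458, 1, -2),  r_2 = (1, -4.6458, -1),  r_3 = (-2, -1, -1.6458).
  v is orthogonal to every row, so take v ∝ r_1 × r_2 = ((1)·(-1) - (-2)·(-4.6458), (-2)·(1) - (-3.6458)·(-1), (-3.6458)·(-4.6458) - (1)·(1)) ≈ (-10.2915, -5.6458, 15.9373).
  Rescale (multiply by -1 so the first nonzero entry is positive): u = (10.2915, 5.6458, -15.9373).
  ||u|| = √((10.2915)² + (5.6458)² + (-15.9373)²) = √(391.7856) ≈ 19.7936,  v_1 = u/||u|| ≈ (0.5199, 0.2852, -0.8052) (||v_1|| = 1).

λ_1 = 10.6458,  λ_2 = 6,  λ_3 = 5.3542;  v_1 ≈ (0.5199, 0.2852, -0.8052)


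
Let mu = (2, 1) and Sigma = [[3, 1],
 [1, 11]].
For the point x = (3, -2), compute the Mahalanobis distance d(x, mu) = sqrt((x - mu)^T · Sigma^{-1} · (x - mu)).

Step 1 — centre the observation: (x - mu) = (1, -3).

Step 2 — invert Sigma. det(Sigma) = 3·11 - (1)² = 32.
  Sigma^{-1} = (1/det) · [[d, -b], [-b, a]] = [[0.3438, -0.0312],
 [-0.0312, 0.0938]].

Step 3 — form the quadratic (x - mu)^T · Sigma^{-1} · (x - mu):
  Sigma^{-1} · (x - mu) = (0.4375, -0.3125).
  (x - mu)^T · [Sigma^{-1} · (x - mu)] = (1)·(0.4375) + (-3)·(-0.3125) = 1.375.

Step 4 — take square root: d = √(1.375) ≈ 1.1726.

d(x, mu) = √(1.375) ≈ 1.1726


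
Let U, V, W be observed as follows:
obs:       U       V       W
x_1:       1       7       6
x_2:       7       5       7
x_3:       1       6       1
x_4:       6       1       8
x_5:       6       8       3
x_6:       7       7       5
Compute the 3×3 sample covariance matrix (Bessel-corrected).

Step 1 — column means:
  mean(U) = (1 + 7 + 1 + 6 + 6 + 7) / 6 = 28/6 = 4.6667
  mean(V) = (7 + 5 + 6 + 1 + 8 + 7) / 6 = 34/6 = 5.6667
  mean(W) = (6 + 7 + 1 + 8 + 3 + 5) / 6 = 30/6 = 5

Step 2 — sample covariance S[i,j] = (1/(n-1)) · Σ_k (x_{k,i} - mean_i) · (x_{k,j} - mean_j), with n-1 = 5.
  S[U,U] = ((-3.6667)·(-3.6667) + (2.3333)·(2.3333) + (-3.6667)·(-3.6667) + (1.3333)·(1.3333) + (1.3333)·(1.3333) + (2.3333)·(2.3333)) / 5 = 41.3333/5 = 8.2667
  S[U,V] = ((-3.6667)·(1.3333) + (2.3333)·(-0.6667) + (-3.6667)·(0.3333) + (1.3333)·(-4.6667) + (1.3333)·(2.3333) + (2.3333)·(1.3333)) / 5 = -7.6667/5 = -1.5333
  S[U,W] = ((-3.6667)·(1) + (2.3333)·(2) + (-3.6667)·(-4) + (1.3333)·(3) + (1.3333)·(-2) + (2.3333)·(0)) / 5 = 17/5 = 3.4
  S[V,V] = ((1.3333)·(1.3333) + (-0.6667)·(-0.6667) + (0.3333)·(0.3333) + (-4.6667)·(-4.6667) + (2.3333)·(2.3333) + (1.3333)·(1.3333)) / 5 = 31.3333/5 = 6.2667
  S[V,W] = ((1.3333)·(1) + (-0.6667)·(2) + (0.3333)·(-4) + (-4.6667)·(3) + (2.3333)·(-2) + (1.3333)·(0)) / 5 = -20/5 = -4
  S[W,W] = ((1)·(1) + (2)·(2) + (-4)·(-4) + (3)·(3) + (-2)·(-2) + (0)·(0)) / 5 = 34/5 = 6.8

S is symmetric (S[j,i] = S[i,j]). Assembling:

S = [[8.2667, -1.5333, 3.4],
 [-1.5333, 6.2667, -4],
 [3.4, -4, 6.8]]


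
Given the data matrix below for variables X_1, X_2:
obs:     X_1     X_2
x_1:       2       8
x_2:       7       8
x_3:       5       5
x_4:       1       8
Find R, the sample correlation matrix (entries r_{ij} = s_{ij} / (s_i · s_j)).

Step 1 — column means:
  mean(X_1) = (2 + 7 + 5 + 1) / 4 = 15/4 = 3.75
  mean(X_2) = (8 + 8 + 5 + 8) / 4 = 29/4 = 7.25

Step 2 — sample variances and covariances s[i,j] = (1/(n-1)) · Σ_k (x_{k,i} - mean_i) · (x_{k,j} - mean_j), with n-1 = 3:
  s[X_1,X_1] = ((-1.75)·(-1.75) + (3.25)·(3.25) + (1.25)·(1.25) + (-2.75)·(-2.75)) / 3 = 22.75/3 = 7.5833
  s[X_1,X_2] = ((-1.75)·(0.75) + (3.25)·(0.75) + (1.25)·(-2.25) + (-2.75)·(0.75)) / 3 = -3.75/3 = -1.25
  s[X_2,X_2] = ((0.75)·(0.75) + (0.75)·(0.75) + (-2.25)·(-2.25) + (0.75)·(0.75)) / 3 = 6.75/3 = 2.25
  Sample standard deviations s_i = √(s[i,i]):
  s(X_1) = √(7.5833) = 2.7538
  s(X_2) = √(2.25) = 1.5

Step 3 — r_{ij} = s_{ij} / (s_i · s_j):
  r[X_1,X_1] = 1 (diagonal).
  r[X_1,X_2] = -1.25 / (2.7538 · 1.5) = -1.25 / 4.1307 = -0.3026
  r[X_2,X_2] = 1 (diagonal).

R is symmetric with unit diagonal. Assembling:

R = [[1, -0.3026],
 [-0.3026, 1]]


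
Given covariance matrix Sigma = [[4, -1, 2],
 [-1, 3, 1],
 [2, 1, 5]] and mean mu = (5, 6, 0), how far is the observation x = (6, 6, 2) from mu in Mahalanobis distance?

Step 1 — centre the observation: (x - mu) = (1, 0, 2).

Step 2 — invert Sigma (cofactor / det for 3×3, or solve directly):
  Sigma^{-1} = [[0.4, 0.2, -0.2],
 [0.2, 0.4571, -0.1714],
 [-0.2, -0.1714, 0.3143]].

Step 3 — form the quadratic (x - mu)^T · Sigma^{-1} · (x - mu):
  Sigma^{-1} · (x - mu) = (0, -0.1429, 0.4286).
  (x - mu)^T · [Sigma^{-1} · (x - mu)] = (1)·(0) + (0)·(-0.1429) + (2)·(0.4286) = 0.8571.

Step 4 — take square root: d = √(0.8571) ≈ 0.9258.

d(x, mu) = √(0.8571) ≈ 0.9258


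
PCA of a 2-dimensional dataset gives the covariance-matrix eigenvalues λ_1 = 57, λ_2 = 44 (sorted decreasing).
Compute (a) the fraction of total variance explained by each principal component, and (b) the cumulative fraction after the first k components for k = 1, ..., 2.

Step 1 — total variance = trace(Sigma) = Σ λ_i = 57 + 44 = 101.

Step 2 — fraction explained by component i = λ_i / Σ λ:
  PC1: 57/101 = 0.5644
  PC2: 44/101 = 0.4356

Step 3 — cumulative fraction after k components = (λ_1 + ... + λ_k) / Σ λ:
  k = 1: 57/101 = 0.5644
  k = 2: (57 + 44)/101 = 101/101 = 1

Summary (fraction, with percent):

explained: PC1 0.5644 (56.44%), PC2 0.4356 (43.56%);  cumulative: 0.5644, 1


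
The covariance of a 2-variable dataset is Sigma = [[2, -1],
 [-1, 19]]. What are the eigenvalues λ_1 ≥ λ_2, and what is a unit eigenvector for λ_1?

Step 1 — characteristic polynomial of 2×2 Sigma:
  det(Sigma - λI) = λ² - trace · λ + det = 0.
  trace = 2 + 19 = 21, det = 2·19 - (-1)² = 37.
Step 2 — discriminant:
  Δ = trace² - 4·det = 441 - 148 = 293.
Step 3 — eigenvalues:
  λ = (trace ± √Δ)/2 = (21 ± 17.1172)/2,
  λ_1 = 19.0586,  λ_2 = 1.9414.

Step 4 — unit eigenvector for λ_1: solve (Sigma - λ_1 I)v = 0. First row:
  (2 - 19.0586)·v_x + (-1)·v_y = 0, i.e. (-17.0586)·v_x + (-1)·v_y = 0,
  so v ∝ (b, λ_1 - a) = (-1, 17.0586); multiply by -1 so the first entry is positive: u = (1, -17.0586).
  ||u|| = √((1)² + (-17.0586)²) = √(291.9966) ≈ 17.0879,
  v_1 = u/||u|| ≈ (0.0585, -0.9983) (||v_1|| = 1).

λ_1 = 19.0586,  λ_2 = 1.9414;  v_1 ≈ (0.0585, -0.9983)
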